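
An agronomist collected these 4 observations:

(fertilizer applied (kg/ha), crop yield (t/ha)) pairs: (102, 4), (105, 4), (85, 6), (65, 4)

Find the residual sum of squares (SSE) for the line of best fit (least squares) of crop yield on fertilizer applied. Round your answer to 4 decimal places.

2.9289

n = 4, Σx = 357, Σy = 18, Σxy = 1598, Σx² = 32879, Σy² = 84
Sxx = Σx² − (Σx)²/n = 32879 − 31862.25 = 1016.75
Sxy = Σxy − (Σx)(Σy)/n = 1598 − 1606.5 = -8.5
Syy = Σy² − (Σy)²/n = 84 − 81 = 3
b = Sxy/Sxx = -8.5/1016.75 = -0.008360
SSE = Syy − b·Sxy = 3 − (-0.008360)·(-8.5) = 2.928940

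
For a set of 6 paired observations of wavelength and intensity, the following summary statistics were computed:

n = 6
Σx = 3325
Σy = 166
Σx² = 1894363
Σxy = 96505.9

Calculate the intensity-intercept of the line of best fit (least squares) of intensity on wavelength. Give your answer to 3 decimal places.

Sxx = Σx² − (Σx)²/n = 1894363 − 1842604.166667 = 51758.833333
Sxy = Σxy − (Σx)(Σy)/n = 96505.9 − 91991.666667 = 4514.233333
b = Sxy/Sxx = 4514.233333/51758.833333 = 0.087217
a = ȳ − b·x̄ = 27.666667 − 0.087217·554.166667 = -20.665907

-20.666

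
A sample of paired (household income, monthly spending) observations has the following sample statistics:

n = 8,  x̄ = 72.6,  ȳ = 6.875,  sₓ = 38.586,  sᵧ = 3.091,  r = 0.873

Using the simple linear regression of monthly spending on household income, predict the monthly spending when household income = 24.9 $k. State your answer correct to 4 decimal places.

3.5392

b = r · sᵧ/sₓ = 0.873 · 3.091/38.586 = 0.069933
a = ȳ − b·x̄ = 6.875 − 0.069933·72.6 = 1.797849
ŷ(24.9) = a + b·24.9 = 1.797849 + 0.069933·24.9 = 3.539186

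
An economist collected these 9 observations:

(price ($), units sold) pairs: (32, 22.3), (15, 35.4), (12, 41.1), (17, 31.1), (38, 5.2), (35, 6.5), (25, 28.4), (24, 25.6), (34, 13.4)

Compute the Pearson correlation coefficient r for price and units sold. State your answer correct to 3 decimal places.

n = 9, Σx = 232, Σy = 209, Σxy = 4471.6, Σx² = 6708, Σy² = 6117.64
Sxx = Σx² − (Σx)²/n = 6708 − 5980.444444 = 727.555556
Sxy = Σxy − (Σx)(Σy)/n = 4471.6 − 5387.555556 = -915.955556
Syy = Σy² − (Σy)²/n = 6117.64 − 4853.444444 = 1264.195556
r = Sxy/√(Sxx·Syy) = -915.955556/√(919772.499753) = -915.955556/959.047705 = -0.955068

-0.955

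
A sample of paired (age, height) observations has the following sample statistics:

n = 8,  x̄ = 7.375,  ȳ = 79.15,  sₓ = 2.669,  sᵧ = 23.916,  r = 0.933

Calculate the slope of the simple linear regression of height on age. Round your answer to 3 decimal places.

8.360

b = r · sᵧ/sₓ = 0.933 · 23.916/2.669 = 8.360295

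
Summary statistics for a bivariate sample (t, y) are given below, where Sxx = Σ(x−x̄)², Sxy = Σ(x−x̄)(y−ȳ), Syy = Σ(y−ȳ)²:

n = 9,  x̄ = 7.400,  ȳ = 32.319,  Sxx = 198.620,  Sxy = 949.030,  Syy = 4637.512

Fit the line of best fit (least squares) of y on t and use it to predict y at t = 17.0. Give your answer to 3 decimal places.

b = Sxy/Sxx = 949.03/198.62 = 4.778119
a = ȳ − b·x̄ = 32.319 − 4.778119·7.4 = -3.039081
ŷ(17.0) = a + b·17.0 = -3.039081 + 4.778119·17 = 78.188943

78.189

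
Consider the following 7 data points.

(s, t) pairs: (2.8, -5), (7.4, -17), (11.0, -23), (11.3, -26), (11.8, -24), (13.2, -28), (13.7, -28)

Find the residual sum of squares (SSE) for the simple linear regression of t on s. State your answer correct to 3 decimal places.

9.000

n = 7, Σx = 71.2, Σy = -151, Σxy = -1723, Σx² = 812.46, Σy² = 3663
Sxx = Σx² − (Σx)²/n = 812.46 − 724.205714 = 88.254286
Sxy = Σxy − (Σx)(Σy)/n = -1723 − (-1535.885714) = -187.114286
Syy = Σy² − (Σy)²/n = 3663 − 3257.285714 = 405.714286
b = Sxy/Sxx = -187.114286/88.254286 = -2.120172
SSE = Syy − b·Sxy = 405.714286 − (-2.120172)·(-187.114286) = 8.999773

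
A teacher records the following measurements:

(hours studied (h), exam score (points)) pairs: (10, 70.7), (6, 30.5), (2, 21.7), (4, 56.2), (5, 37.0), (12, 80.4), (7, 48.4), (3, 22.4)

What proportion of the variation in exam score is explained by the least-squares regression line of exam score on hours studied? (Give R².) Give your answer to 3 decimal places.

n = 8, Σx = 49, Σy = 367.3, Σxy = 2714, Σx² = 383, Σy² = 20235.55
Sxx = Σx² − (Σx)²/n = 383 − 300.125 = 82.875
Sxy = Σxy − (Σx)(Σy)/n = 2714 − 2249.7125 = 464.2875
Syy = Σy² − (Σy)²/n = 20235.55 − 16863.66125 = 3371.88875
R² = Sxy²/(Sxx·Syy) = (464.2875)²/(82.875·3371.88875) = 0.771396

0.771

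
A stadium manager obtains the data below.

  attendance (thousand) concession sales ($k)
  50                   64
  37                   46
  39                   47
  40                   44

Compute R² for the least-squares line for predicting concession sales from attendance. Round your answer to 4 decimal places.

n = 4, Σx = 166, Σy = 201, Σxy = 8495, Σx² = 6990, Σy² = 10357
Sxx = Σx² − (Σx)²/n = 6990 − 6889 = 101
Sxy = Σxy − (Σx)(Σy)/n = 8495 − 8341.5 = 153.5
Syy = Σy² − (Σy)²/n = 10357 − 10100.25 = 256.75
R² = Sxy²/(Sxx·Syy) = (153.5)²/(101·256.75) = 0.908626

0.9086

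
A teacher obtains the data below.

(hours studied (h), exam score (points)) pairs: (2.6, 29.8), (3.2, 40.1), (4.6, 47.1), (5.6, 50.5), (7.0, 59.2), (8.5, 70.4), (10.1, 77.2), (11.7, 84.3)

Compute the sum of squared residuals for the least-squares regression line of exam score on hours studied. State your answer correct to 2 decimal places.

38.02

n = 8, Σx = 53.3, Σy = 458.6, Σxy = 3484.09, Σx² = 429.67, Σy² = 28791.84
Sxx = Σx² − (Σx)²/n = 429.67 − 355.11125 = 74.55875
Sxy = Σxy − (Σx)(Σy)/n = 3484.09 − 3055.4225 = 428.6675
Syy = Σy² − (Σy)²/n = 28791.84 − 26289.245 = 2502.595
b = Sxy/Sxx = 428.6675/74.55875 = 5.749392
SSE = Syy − b·Sxy = 2502.595 − 5.749392·428.6675 = 38.017394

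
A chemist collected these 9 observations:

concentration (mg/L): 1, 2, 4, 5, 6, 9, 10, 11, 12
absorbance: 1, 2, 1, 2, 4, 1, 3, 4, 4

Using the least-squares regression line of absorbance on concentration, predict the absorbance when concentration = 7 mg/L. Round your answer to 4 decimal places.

2.5156

n = 9, Σx = 60, Σy = 22, Σxy = 174, Σx² = 528
Sxx = Σx² − (Σx)²/n = 528 − 400 = 128
Sxy = Σxy − (Σx)(Σy)/n = 174 − 146.666667 = 27.333333
b = Sxy/Sxx = 27.333333/128 = 0.213542
a = ȳ − b·x̄ = 2.444444 − 0.213542·6.666667 = 1.020833
ŷ(7) = a + b·7 = 1.020833 + 0.213542·7 = 2.515625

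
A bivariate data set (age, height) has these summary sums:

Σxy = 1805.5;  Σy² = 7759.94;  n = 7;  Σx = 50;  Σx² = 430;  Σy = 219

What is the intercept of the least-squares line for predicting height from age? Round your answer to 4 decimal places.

7.6373

Sxx = Σx² − (Σx)²/n = 430 − 357.142857 = 72.857143
Sxy = Σxy − (Σx)(Σy)/n = 1805.5 − 1564.285714 = 241.214286
b = Sxy/Sxx = 241.214286/72.857143 = 3.310784
a = ȳ − b·x̄ = 31.285714 − 3.310784·7.142857 = 7.637255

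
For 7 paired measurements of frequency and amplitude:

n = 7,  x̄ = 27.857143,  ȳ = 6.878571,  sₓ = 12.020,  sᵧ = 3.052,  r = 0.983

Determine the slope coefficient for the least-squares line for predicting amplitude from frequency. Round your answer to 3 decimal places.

0.250

b = r · sᵧ/sₓ = 0.983 · 3.052/12.02 = 0.249594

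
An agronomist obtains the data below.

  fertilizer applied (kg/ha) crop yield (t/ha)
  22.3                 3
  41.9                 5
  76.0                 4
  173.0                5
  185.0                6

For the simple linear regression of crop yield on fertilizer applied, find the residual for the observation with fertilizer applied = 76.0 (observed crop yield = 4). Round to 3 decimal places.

n = 5, Σx = 498.2, Σy = 23, Σxy = 2555.4, Σx² = 72182.9
Sxx = Σx² − (Σx)²/n = 72182.9 − 49640.648 = 22542.252
Sxy = Σxy − (Σx)(Σy)/n = 2555.4 − 2291.72 = 263.68
b = Sxy/Sxx = 263.68/22542.252 = 0.011697
a = ȳ − b·x̄ = 4.6 − 0.011697·99.64 = 3.434496
ŷ(76.0) = 3.434496 + 0.011697·76 = 4.323479
residual = y − ŷ = 4 − 4.323479 = -0.323479

-0.323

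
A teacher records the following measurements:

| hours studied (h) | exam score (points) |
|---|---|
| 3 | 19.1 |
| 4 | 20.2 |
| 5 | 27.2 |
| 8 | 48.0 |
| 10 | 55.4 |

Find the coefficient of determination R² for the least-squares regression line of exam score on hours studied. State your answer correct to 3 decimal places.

n = 5, Σx = 30, Σy = 169.9, Σxy = 1212.1, Σx² = 214, Σy² = 6885.85
Sxx = Σx² − (Σx)²/n = 214 − 180 = 34
Sxy = Σxy − (Σx)(Σy)/n = 1212.1 − 1019.4 = 192.7
Syy = Σy² − (Σy)²/n = 6885.85 − 5773.202 = 1112.648
R² = Sxy²/(Sxx·Syy) = (192.7)²/(34·1112.648) = 0.981582

0.982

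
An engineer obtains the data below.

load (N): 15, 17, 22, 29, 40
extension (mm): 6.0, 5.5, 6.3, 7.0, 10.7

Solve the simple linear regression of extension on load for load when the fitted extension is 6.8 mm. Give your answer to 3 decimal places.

23.047

n = 5, Σx = 123, Σy = 35.5, Σxy = 953.1, Σx² = 3439
Sxx = Σx² − (Σx)²/n = 3439 − 3025.8 = 413.2
Sxy = Σxy − (Σx)(Σy)/n = 953.1 − 873.3 = 79.8
b = Sxy/Sxx = 79.8/413.2 = 0.193127
a = ȳ − b·x̄ = 7.1 − 0.193127·24.6 = 2.349080
Set a + b·x = 6.8: x = (6.8 − 2.349080) / 0.193127 = 23.046617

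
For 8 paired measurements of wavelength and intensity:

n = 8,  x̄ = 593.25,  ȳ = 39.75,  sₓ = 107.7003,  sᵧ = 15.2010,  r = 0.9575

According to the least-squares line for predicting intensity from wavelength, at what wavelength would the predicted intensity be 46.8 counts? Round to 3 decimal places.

645.417

b = r · sᵧ/sₓ = 0.9575 · 15.201/107.7003 = 0.135143
a = ȳ − b·x̄ = 39.75 − 0.135143·593.25 = -40.423672
Set a + b·x = 46.8: x = (46.8 − (-40.423672)) / 0.135143 = 645.416907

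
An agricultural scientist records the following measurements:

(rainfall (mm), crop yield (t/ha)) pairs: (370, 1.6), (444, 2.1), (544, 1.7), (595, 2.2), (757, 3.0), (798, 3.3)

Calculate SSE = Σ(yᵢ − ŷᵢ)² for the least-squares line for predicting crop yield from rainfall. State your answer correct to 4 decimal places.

0.3790

n = 6, Σx = 3508, Σy = 13.9, Σxy = 8662.6, Σx² = 2193850, Σy² = 34.59
Sxx = Σx² − (Σx)²/n = 2193850 − 2051010.666667 = 142839.333333
Sxy = Σxy − (Σx)(Σy)/n = 8662.6 − 8126.866667 = 535.733333
Syy = Σy² − (Σy)²/n = 34.59 − 32.201667 = 2.388333
b = Sxy/Sxx = 535.733333/142839.333333 = 0.003751
SSE = Syy − b·Sxy = 2.388333 − 0.003751·535.733333 = 0.379011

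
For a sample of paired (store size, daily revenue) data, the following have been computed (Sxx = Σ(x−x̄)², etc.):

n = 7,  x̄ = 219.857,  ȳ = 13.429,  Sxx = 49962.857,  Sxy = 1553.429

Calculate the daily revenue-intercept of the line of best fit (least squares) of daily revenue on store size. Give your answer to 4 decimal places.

b = Sxy/Sxx = 1553.429/49962.857 = 0.031092
a = ȳ − b·x̄ = 13.429 − 0.031092·219.857 = 6.593277

6.5933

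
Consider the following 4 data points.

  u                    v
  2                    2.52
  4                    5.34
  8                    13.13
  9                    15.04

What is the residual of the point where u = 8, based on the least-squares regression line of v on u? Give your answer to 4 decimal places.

n = 4, Σx = 23, Σy = 36.03, Σxy = 266.8, Σx² = 165
Sxx = Σx² − (Σx)²/n = 165 − 132.25 = 32.75
Sxy = Σxy − (Σx)(Σy)/n = 266.8 − 207.1725 = 59.6275
b = Sxy/Sxx = 59.6275/32.75 = 1.820687
a = ȳ − b·x̄ = 9.0075 − 1.820687·5.75 = -1.461450
ŷ(8) = -1.461450 + 1.820687·8 = 13.104046
residual = y − ŷ = 13.13 − 13.104046 = 0.025954

0.0260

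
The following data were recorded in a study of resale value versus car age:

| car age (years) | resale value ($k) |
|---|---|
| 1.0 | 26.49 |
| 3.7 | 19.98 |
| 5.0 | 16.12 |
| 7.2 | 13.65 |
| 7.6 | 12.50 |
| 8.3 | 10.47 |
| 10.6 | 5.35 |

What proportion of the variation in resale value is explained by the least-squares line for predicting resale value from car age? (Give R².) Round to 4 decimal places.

n = 7, Σx = 43.4, Σy = 104.56, Σxy = 517.907, Σx² = 330.54, Σy² = 1841.5908
Sxx = Σx² − (Σx)²/n = 330.54 − 269.08 = 61.46
Sxy = Σxy − (Σx)(Σy)/n = 517.907 − 648.272 = -130.365
Syy = Σy² − (Σy)²/n = 1841.5908 − 1561.827657 = 279.763143
R² = Sxy²/(Sxx·Syy) = (-130.365)²/(61.46·279.763143) = 0.988414

0.9884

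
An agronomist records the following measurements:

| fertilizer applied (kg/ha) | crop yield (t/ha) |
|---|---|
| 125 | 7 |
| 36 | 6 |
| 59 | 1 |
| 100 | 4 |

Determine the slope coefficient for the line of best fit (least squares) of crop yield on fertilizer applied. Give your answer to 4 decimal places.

0.0229

n = 4, Σx = 320, Σy = 18, Σxy = 1550, Σx² = 30402
Sxx = Σx² − (Σx)²/n = 30402 − 25600 = 4802
Sxy = Σxy − (Σx)(Σy)/n = 1550 − 1440 = 110
b = Sxy/Sxx = 110/4802 = 0.022907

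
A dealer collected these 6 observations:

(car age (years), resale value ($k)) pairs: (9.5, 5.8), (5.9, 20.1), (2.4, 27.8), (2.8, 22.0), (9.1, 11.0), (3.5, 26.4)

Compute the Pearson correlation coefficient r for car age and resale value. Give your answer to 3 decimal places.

n = 6, Σx = 33.2, Σy = 113.1, Σxy = 494.51, Σx² = 233.72, Σy² = 2512.45
Sxx = Σx² − (Σx)²/n = 233.72 − 183.706667 = 50.013333
Sxy = Σxy − (Σx)(Σy)/n = 494.51 − 625.82 = -131.31
Syy = Σy² − (Σy)²/n = 2512.45 − 2131.935 = 380.515
r = Sxy/√(Sxx·Syy) = -131.31/√(19030.823533) = -131.31/137.952251 = -0.951851

-0.952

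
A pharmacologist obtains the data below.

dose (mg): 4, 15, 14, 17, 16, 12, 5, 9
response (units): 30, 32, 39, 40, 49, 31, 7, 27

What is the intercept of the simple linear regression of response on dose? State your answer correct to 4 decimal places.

n = 8, Σx = 92, Σy = 255, Σxy = 3260, Σx² = 1232
Sxx = Σx² − (Σx)²/n = 1232 − 1058 = 174
Sxy = Σxy − (Σx)(Σy)/n = 3260 − 2932.5 = 327.5
b = Sxy/Sxx = 327.5/174 = 1.882184
a = ȳ − b·x̄ = 31.875 − 1.882184·11.5 = 10.229885

10.2299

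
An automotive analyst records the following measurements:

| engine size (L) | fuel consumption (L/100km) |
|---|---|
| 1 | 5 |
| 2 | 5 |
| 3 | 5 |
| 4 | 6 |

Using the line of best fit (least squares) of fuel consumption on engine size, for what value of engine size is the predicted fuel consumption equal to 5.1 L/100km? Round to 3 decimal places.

n = 4, Σx = 10, Σy = 21, Σxy = 54, Σx² = 30
Sxx = Σx² − (Σx)²/n = 30 − 25 = 5
Sxy = Σxy − (Σx)(Σy)/n = 54 − 52.5 = 1.5
b = Sxy/Sxx = 1.5/5 = 0.3
a = ȳ − b·x̄ = 5.25 − 0.3·2.5 = 4.5
Set a + b·x = 5.1: x = (5.1 − 4.5) / 0.3 = 2

2.000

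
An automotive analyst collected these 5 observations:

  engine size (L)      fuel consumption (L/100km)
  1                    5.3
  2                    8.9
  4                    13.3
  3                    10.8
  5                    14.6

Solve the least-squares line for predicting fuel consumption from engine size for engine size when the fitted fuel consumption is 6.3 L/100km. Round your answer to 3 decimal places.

1.139

n = 5, Σx = 15, Σy = 52.9, Σxy = 181.7, Σx² = 55
Sxx = Σx² − (Σx)²/n = 55 − 45 = 10
Sxy = Σxy − (Σx)(Σy)/n = 181.7 − 158.7 = 23
b = Sxy/Sxx = 23/10 = 2.3
a = ȳ − b·x̄ = 10.58 − 2.3·3 = 3.68
Set a + b·x = 6.3: x = (6.3 − 3.68) / 2.3 = 1.139130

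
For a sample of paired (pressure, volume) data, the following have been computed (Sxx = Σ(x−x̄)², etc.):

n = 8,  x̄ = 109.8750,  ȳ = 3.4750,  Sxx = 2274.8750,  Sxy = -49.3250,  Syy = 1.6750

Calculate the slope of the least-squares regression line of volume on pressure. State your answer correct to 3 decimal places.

b = Sxy/Sxx = -49.325/2274.875 = -0.021683

-0.022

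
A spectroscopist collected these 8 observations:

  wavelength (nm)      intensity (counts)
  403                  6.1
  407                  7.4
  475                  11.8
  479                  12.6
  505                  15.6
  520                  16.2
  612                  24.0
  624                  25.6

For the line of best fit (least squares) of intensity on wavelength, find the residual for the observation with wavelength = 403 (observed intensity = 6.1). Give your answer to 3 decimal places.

n = 8, Σx = 4025, Σy = 119.3, Σxy = 64074.9, Σx² = 2072469
Sxx = Σx² − (Σx)²/n = 2072469 − 2025078.125 = 47390.875
Sxy = Σxy − (Σx)(Σy)/n = 64074.9 − 60022.8125 = 4052.0875
b = Sxy/Sxx = 4052.0875/47390.875 = 0.085504
a = ȳ − b·x̄ = 14.9125 − 0.085504·503.125 = -28.106468
ŷ(403) = -28.106468 + 0.085504·403 = 6.351458
residual = y − ŷ = 6.1 − 6.351458 = -0.251458

-0.251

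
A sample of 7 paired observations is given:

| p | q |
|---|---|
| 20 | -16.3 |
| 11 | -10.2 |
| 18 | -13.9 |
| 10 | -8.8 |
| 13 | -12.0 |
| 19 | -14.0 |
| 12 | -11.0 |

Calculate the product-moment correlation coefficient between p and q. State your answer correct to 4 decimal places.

n = 7, Σx = 103, Σy = -86.2, Σxy = -1330.4, Σx² = 1619, Σy² = 1101.38
Sxx = Σx² − (Σx)²/n = 1619 − 1515.571429 = 103.428571
Sxy = Σxy − (Σx)(Σy)/n = -1330.4 − (-1268.371429) = -62.028571
Syy = Σy² − (Σy)²/n = 1101.38 − 1061.491429 = 39.888571
r = Sxy/√(Sxx·Syy) = -62.028571/√(4125.617959) = -62.028571/64.230974 = -0.965711

-0.9657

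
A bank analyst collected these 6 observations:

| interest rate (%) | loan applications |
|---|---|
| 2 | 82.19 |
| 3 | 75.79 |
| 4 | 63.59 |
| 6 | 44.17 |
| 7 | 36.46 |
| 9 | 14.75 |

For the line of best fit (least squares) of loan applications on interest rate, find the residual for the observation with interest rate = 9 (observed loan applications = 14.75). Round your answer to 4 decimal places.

n = 6, Σx = 31, Σy = 316.95, Σxy = 1299.1, Σx² = 195
Sxx = Σx² − (Σx)²/n = 195 − 160.166667 = 34.833333
Sxy = Σxy − (Σx)(Σy)/n = 1299.1 − 1637.575 = -338.475
b = Sxy/Sxx = -338.475/34.833333 = -9.716986
a = ȳ − b·x̄ = 52.825 − (-9.716986)·5.166667 = 103.029426
ŷ(9) = 103.029426 + (-9.716986)·9 = 15.576555
residual = y − ŷ = 14.75 − 15.576555 = -0.826555

-0.8266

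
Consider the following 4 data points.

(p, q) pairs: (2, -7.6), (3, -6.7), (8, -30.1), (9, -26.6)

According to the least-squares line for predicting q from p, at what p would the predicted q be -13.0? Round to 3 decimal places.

n = 4, Σx = 22, Σy = -71, Σxy = -515.5, Σx² = 158
Sxx = Σx² − (Σx)²/n = 158 − 121 = 37
Sxy = Σxy − (Σx)(Σy)/n = -515.5 − (-390.5) = -125
b = Sxy/Sxx = -125/37 = -3.378378
a = ȳ − b·x̄ = -17.75 − (-3.378378)·5.5 = 0.831081
Set a + b·x = -13.0: x = (-13.0 − 0.831081) / (-3.378378) = 4.094

4.094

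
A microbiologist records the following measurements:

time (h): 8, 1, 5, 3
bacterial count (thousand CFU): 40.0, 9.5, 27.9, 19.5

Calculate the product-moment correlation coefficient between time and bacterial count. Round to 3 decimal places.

0.999

n = 4, Σx = 17, Σy = 96.9, Σxy = 527.5, Σx² = 99, Σy² = 2848.91
Sxx = Σx² − (Σx)²/n = 99 − 72.25 = 26.75
Sxy = Σxy − (Σx)(Σy)/n = 527.5 − 411.825 = 115.675
Syy = Σy² − (Σy)²/n = 2848.91 − 2347.4025 = 501.5075
r = Sxy/√(Sxx·Syy) = 115.675/√(13415.325625) = 115.675/115.824547 = 0.998709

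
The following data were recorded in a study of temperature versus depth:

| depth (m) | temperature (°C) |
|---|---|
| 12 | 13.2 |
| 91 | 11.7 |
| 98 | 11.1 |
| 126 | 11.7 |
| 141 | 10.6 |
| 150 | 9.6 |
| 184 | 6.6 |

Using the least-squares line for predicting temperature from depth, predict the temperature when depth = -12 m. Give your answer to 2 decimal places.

14.81

n = 7, Σx = 802, Σy = 74.5, Σxy = 7934.1, Σx² = 110142
Sxx = Σx² − (Σx)²/n = 110142 − 91886.285714 = 18255.714286
Sxy = Σxy − (Σx)(Σy)/n = 7934.1 − 8535.571429 = -601.471429
b = Sxy/Sxx = -601.471429/18255.714286 = -0.032947
a = ȳ − b·x̄ = 10.642857 − (-0.032947)·114.571429 = 14.417645
ŷ(-12) = a + b·-12 = 14.417645 + (-0.032947)·(-12) = 14.813009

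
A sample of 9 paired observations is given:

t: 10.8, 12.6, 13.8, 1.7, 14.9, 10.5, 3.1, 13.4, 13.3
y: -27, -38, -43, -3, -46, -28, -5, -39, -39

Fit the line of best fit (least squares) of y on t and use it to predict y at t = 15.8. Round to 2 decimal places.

n = 9, Σx = 94.1, Σy = -268, Σxy = -3405.1, Σx² = 1167.05
Sxx = Σx² − (Σx)²/n = 1167.05 − 983.867778 = 183.182222
Sxy = Σxy − (Σx)(Σy)/n = -3405.1 − (-2802.088889) = -603.011111
b = Sxy/Sxx = -603.011111/183.182222 = -3.291865
a = ȳ − b·x̄ = -29.777778 − (-3.291865)·10.455556 = 4.640498
ŷ(15.8) = a + b·15.8 = 4.640498 + (-3.291865)·15.8 = -47.370966

-47.37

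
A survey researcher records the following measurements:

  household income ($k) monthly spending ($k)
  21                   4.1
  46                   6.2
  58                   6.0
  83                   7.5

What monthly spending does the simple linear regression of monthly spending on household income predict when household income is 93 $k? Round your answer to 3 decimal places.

n = 4, Σx = 208, Σy = 23.8, Σxy = 1341.8, Σx² = 12810
Sxx = Σx² − (Σx)²/n = 12810 − 10816 = 1994
Sxy = Σxy − (Σx)(Σy)/n = 1341.8 − 1237.6 = 104.2
b = Sxy/Sxx = 104.2/1994 = 0.052257
a = ȳ − b·x̄ = 5.95 − 0.052257·52 = 3.232648
ŷ(93) = a + b·93 = 3.232648 + 0.052257·93 = 8.092528

8.093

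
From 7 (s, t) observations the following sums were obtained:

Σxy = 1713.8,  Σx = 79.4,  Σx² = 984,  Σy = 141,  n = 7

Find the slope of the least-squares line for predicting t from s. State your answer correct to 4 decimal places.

Sxx = Σx² − (Σx)²/n = 984 − 900.622857 = 83.377143
Sxy = Σxy − (Σx)(Σy)/n = 1713.8 − 1599.342857 = 114.457143
b = Sxy/Sxx = 114.457143/83.377143 = 1.372764

1.3728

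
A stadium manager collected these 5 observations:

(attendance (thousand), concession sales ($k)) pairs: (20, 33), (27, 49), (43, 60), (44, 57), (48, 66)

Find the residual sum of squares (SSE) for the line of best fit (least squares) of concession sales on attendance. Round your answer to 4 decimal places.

57.1999

n = 5, Σx = 182, Σy = 265, Σxy = 10239, Σx² = 7218, Σy² = 14695
Sxx = Σx² − (Σx)²/n = 7218 − 6624.8 = 593.2
Sxy = Σxy − (Σx)(Σy)/n = 10239 − 9646 = 593
Syy = Σy² − (Σy)²/n = 14695 − 14045 = 650
b = Sxy/Sxx = 593/593.2 = 0.999663
SSE = Syy − b·Sxy = 650 − 0.999663·593 = 57.199933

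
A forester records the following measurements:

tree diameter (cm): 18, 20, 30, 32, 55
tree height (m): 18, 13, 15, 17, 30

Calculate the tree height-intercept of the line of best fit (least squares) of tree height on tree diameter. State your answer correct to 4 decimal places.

6.2786

n = 5, Σx = 155, Σy = 93, Σxy = 3228, Σx² = 5673
Sxx = Σx² − (Σx)²/n = 5673 − 4805 = 868
Sxy = Σxy − (Σx)(Σy)/n = 3228 − 2883 = 345
b = Sxy/Sxx = 345/868 = 0.397465
a = ȳ − b·x̄ = 18.6 − 0.397465·31 = 6.278571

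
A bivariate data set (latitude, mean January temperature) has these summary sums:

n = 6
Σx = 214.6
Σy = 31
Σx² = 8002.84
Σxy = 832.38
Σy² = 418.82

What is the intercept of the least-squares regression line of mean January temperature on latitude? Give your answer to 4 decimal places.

35.3684

Sxx = Σx² − (Σx)²/n = 8002.84 − 7675.526667 = 327.313333
Sxy = Σxy − (Σx)(Σy)/n = 832.38 − 1108.766667 = -276.386667
b = Sxy/Sxx = -276.386667/327.313333 = -0.844410
a = ȳ − b·x̄ = 5.166667 − (-0.844410)·35.766667 = 35.368399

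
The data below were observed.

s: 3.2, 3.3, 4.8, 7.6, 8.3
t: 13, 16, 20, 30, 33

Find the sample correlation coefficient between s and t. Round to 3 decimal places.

0.994

n = 5, Σx = 27.2, Σy = 112, Σxy = 692.3, Σx² = 170.82, Σy² = 2814
Sxx = Σx² − (Σx)²/n = 170.82 − 147.968 = 22.852
Sxy = Σxy − (Σx)(Σy)/n = 692.3 − 609.28 = 83.02
Syy = Σy² − (Σy)²/n = 2814 − 2508.8 = 305.2
r = Sxy/√(Sxx·Syy) = 83.02/√(6974.4304) = 83.02/83.513055 = 0.994096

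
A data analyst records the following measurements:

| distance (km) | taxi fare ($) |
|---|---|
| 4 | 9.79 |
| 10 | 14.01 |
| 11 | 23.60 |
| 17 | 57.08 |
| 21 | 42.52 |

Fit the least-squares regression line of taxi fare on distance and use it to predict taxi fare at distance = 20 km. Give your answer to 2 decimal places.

48.62

n = 5, Σx = 63, Σy = 147, Σxy = 2302.14, Σx² = 967
Sxx = Σx² − (Σx)²/n = 967 − 793.8 = 173.2
Sxy = Σxy − (Σx)(Σy)/n = 2302.14 − 1852.2 = 449.94
b = Sxy/Sxx = 449.94/173.2 = 2.597806
a = ȳ − b·x̄ = 29.4 − 2.597806·12.6 = -3.332356
ŷ(20) = a + b·20 = -3.332356 + 2.597806·20 = 48.623764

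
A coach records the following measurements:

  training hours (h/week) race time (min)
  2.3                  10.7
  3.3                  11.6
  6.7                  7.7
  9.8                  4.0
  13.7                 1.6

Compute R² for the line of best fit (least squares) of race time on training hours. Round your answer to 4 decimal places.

0.9679

n = 5, Σx = 35.8, Σy = 35.6, Σxy = 175.6, Σx² = 344.8, Σy² = 326.9
Sxx = Σx² − (Σx)²/n = 344.8 − 256.328 = 88.472
Sxy = Σxy − (Σx)(Σy)/n = 175.6 − 254.896 = -79.296
Syy = Σy² − (Σy)²/n = 326.9 − 253.472 = 73.428
R² = Sxy²/(Sxx·Syy) = (-79.296)²/(88.472·73.428) = 0.967910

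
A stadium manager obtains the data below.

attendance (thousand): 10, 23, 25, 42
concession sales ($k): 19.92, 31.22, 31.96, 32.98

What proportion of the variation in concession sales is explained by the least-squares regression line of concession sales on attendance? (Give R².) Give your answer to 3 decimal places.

0.686

n = 4, Σx = 100, Σy = 116.08, Σxy = 3101.42, Σx² = 3018, Σy² = 3480.6168
Sxx = Σx² − (Σx)²/n = 3018 − 2500 = 518
Sxy = Σxy − (Σx)(Σy)/n = 3101.42 − 2902 = 199.42
Syy = Σy² − (Σy)²/n = 3480.6168 − 3368.6416 = 111.9752
R² = Sxy²/(Sxx·Syy) = (199.42)²/(518·111.9752) = 0.685624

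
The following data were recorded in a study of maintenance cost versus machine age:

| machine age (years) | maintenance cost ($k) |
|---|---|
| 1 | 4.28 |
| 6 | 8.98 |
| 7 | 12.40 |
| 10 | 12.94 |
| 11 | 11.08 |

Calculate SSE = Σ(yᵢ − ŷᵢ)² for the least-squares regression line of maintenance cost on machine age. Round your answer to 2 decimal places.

11.40

n = 5, Σx = 35, Σy = 49.68, Σxy = 396.24, Σx² = 307, Σy² = 542.9288
Sxx = Σx² − (Σx)²/n = 307 − 245 = 62
Sxy = Σxy − (Σx)(Σy)/n = 396.24 − 347.76 = 48.48
Syy = Σy² − (Σy)²/n = 542.9288 − 493.62048 = 49.30832
b = Sxy/Sxx = 48.48/62 = 0.781935
SSE = Syy − b·Sxy = 49.30832 − 0.781935·48.48 = 11.400088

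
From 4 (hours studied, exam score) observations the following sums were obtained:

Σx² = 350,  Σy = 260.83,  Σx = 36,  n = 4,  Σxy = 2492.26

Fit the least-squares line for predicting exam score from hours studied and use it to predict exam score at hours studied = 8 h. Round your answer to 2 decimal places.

Sxx = Σx² − (Σx)²/n = 350 − 324 = 26
Sxy = Σxy − (Σx)(Σy)/n = 2492.26 − 2347.47 = 144.79
b = Sxy/Sxx = 144.79/26 = 5.568846
a = ȳ − b·x̄ = 65.2075 − 5.568846·9 = 15.087885
ŷ(8) = a + b·8 = 15.087885 + 5.568846·8 = 59.638654

59.64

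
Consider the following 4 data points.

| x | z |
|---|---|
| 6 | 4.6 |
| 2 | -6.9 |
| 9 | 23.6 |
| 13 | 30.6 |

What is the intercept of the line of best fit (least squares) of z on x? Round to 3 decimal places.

-14.112

n = 4, Σx = 30, Σy = 51.9, Σxy = 624, Σx² = 290
Sxx = Σx² − (Σx)²/n = 290 − 225 = 65
Sxy = Σxy − (Σx)(Σy)/n = 624 − 389.25 = 234.75
b = Sxy/Sxx = 234.75/65 = 3.611538
a = ȳ − b·x̄ = 12.975 − 3.611538·7.5 = -14.111538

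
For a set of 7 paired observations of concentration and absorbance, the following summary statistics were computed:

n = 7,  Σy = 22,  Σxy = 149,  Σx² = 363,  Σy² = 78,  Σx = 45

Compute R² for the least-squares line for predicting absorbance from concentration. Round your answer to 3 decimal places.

Sxx = Σx² − (Σx)²/n = 363 − 289.285714 = 73.714286
Sxy = Σxy − (Σx)(Σy)/n = 149 − 141.428571 = 7.571429
Syy = Σy² − (Σy)²/n = 78 − 69.142857 = 8.857143
R² = Sxy²/(Sxx·Syy) = (7.571429)²/(73.714286·8.857143) = 0.087803

0.088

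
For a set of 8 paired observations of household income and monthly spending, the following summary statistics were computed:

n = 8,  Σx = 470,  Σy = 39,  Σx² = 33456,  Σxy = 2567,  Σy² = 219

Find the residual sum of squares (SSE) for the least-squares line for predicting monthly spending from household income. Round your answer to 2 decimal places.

Sxx = Σx² − (Σx)²/n = 33456 − 27612.5 = 5843.5
Sxy = Σxy − (Σx)(Σy)/n = 2567 − 2291.25 = 275.75
Syy = Σy² − (Σy)²/n = 219 − 190.125 = 28.875
b = Sxy/Sxx = 275.75/5843.5 = 0.047189
SSE = Syy − b·Sxy = 28.875 − 0.047189·275.75 = 15.862582

15.86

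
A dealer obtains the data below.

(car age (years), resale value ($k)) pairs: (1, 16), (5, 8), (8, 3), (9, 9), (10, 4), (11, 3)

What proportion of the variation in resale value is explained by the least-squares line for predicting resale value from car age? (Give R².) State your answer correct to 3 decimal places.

0.752

n = 6, Σx = 44, Σy = 43, Σxy = 234, Σx² = 392, Σy² = 435
Sxx = Σx² − (Σx)²/n = 392 − 322.666667 = 69.333333
Sxy = Σxy − (Σx)(Σy)/n = 234 − 315.333333 = -81.333333
Syy = Σy² − (Σy)²/n = 435 − 308.166667 = 126.833333
R² = Sxy²/(Sxx·Syy) = (-81.333333)²/(69.333333·126.833333) = 0.752249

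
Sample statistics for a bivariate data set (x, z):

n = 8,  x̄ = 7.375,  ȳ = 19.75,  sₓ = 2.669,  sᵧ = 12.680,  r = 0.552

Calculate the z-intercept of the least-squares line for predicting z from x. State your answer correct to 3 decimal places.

0.409

b = r · sᵧ/sₓ = 0.552 · 12.68/2.669 = 2.622465
a = ȳ − b·x̄ = 19.75 − 2.622465·7.375 = 0.409318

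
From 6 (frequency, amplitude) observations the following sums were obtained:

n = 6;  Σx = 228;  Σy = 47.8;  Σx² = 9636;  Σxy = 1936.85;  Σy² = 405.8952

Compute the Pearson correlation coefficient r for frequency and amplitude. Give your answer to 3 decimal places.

Sxx = Σx² − (Σx)²/n = 9636 − 8664 = 972
Sxy = Σxy − (Σx)(Σy)/n = 1936.85 − 1816.4 = 120.45
Syy = Σy² − (Σy)²/n = 405.8952 − 380.806667 = 25.088533
r = Sxy/√(Sxx·Syy) = 120.45/√(24386.0544) = 120.45/156.160348 = 0.771323

0.771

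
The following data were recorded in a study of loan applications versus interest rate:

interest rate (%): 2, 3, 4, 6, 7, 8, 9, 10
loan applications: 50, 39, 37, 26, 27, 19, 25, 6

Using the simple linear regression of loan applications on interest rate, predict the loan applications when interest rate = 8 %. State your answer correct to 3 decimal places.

20.484

n = 8, Σx = 49, Σy = 229, Σxy = 1147, Σx² = 359
Sxx = Σx² − (Σx)²/n = 359 − 300.125 = 58.875
Sxy = Σxy − (Σx)(Σy)/n = 1147 − 1402.625 = -255.625
b = Sxy/Sxx = -255.625/58.875 = -4.341826
a = ȳ − b·x̄ = 28.625 − (-4.341826)·6.125 = 55.218684
ŷ(8) = a + b·8 = 55.218684 + (-4.341826)·8 = 20.484076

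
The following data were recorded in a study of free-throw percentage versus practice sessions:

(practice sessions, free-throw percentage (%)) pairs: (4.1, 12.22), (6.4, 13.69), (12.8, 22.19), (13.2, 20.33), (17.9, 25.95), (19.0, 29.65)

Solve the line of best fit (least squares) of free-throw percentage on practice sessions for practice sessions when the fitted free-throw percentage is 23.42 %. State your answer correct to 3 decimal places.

14.690

n = 6, Σx = 73.4, Σy = 124.03, Σxy = 1717.961, Σx² = 1077.26
Sxx = Σx² − (Σx)²/n = 1077.26 − 897.926667 = 179.333333
Sxy = Σxy − (Σx)(Σy)/n = 1717.961 − 1517.300333 = 200.660667
b = Sxy/Sxx = 200.660667/179.333333 = 1.118926
a = ȳ − b·x̄ = 20.671667 − 1.118926·12.233333 = 6.983476
Set a + b·x = 23.42: x = (23.42 − 6.983476) / 1.118926 = 14.689558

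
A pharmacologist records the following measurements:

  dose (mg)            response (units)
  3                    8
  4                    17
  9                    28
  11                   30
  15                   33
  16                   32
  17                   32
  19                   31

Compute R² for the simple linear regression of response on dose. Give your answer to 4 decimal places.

n = 8, Σx = 94, Σy = 211, Σxy = 2814, Σx² = 1358, Σy² = 6135
Sxx = Σx² − (Σx)²/n = 1358 − 1104.5 = 253.5
Sxy = Σxy − (Σx)(Σy)/n = 2814 − 2479.25 = 334.75
Syy = Σy² − (Σy)²/n = 6135 − 5565.125 = 569.875
R² = Sxy²/(Sxx·Syy) = (334.75)²/(253.5·569.875) = 0.775682

0.7757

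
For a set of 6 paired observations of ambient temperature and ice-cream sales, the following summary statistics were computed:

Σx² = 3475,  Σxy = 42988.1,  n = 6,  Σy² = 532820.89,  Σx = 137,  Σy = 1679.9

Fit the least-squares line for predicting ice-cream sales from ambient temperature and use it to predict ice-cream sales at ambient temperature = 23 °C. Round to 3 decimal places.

Sxx = Σx² − (Σx)²/n = 3475 − 3128.166667 = 346.833333
Sxy = Σxy − (Σx)(Σy)/n = 42988.1 − 38357.716667 = 4630.383333
b = Sxy/Sxx = 4630.383333/346.833333 = 13.350457
a = ȳ − b·x̄ = 279.983333 − 13.350457·22.833333 = -24.852090
ŷ(23) = a + b·23 = -24.852090 + 13.350457·23 = 282.208409

282.208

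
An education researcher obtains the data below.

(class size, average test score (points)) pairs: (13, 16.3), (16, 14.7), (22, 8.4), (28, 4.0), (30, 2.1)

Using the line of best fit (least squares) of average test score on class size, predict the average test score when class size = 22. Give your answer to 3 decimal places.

8.929

n = 5, Σx = 109, Σy = 45.5, Σxy = 806.9, Σx² = 2593
Sxx = Σx² − (Σx)²/n = 2593 − 2376.2 = 216.8
Sxy = Σxy − (Σx)(Σy)/n = 806.9 − 991.9 = -185
b = Sxy/Sxx = -185/216.8 = -0.853321
a = ȳ − b·x̄ = 9.1 − (-0.853321)·21.8 = 27.702399
ŷ(22) = a + b·22 = 27.702399 + (-0.853321)·22 = 8.929336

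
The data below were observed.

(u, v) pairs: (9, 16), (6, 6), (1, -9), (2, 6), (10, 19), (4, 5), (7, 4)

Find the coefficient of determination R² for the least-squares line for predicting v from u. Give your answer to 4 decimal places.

0.7333

n = 7, Σx = 39, Σy = 47, Σxy = 421, Σx² = 287, Σy² = 811
Sxx = Σx² − (Σx)²/n = 287 − 217.285714 = 69.714286
Sxy = Σxy − (Σx)(Σy)/n = 421 − 261.857143 = 159.142857
Syy = Σy² − (Σy)²/n = 811 − 315.571429 = 495.428571
R² = Sxy²/(Sxx·Syy) = (159.142857)²/(69.714286·495.428571) = 0.733283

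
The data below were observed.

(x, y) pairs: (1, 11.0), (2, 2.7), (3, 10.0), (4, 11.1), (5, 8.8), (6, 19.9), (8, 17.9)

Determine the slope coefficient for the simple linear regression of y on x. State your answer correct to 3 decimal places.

1.726

n = 7, Σx = 29, Σy = 81.4, Σxy = 397.4, Σx² = 155
Sxx = Σx² − (Σx)²/n = 155 − 120.142857 = 34.857143
Sxy = Σxy − (Σx)(Σy)/n = 397.4 − 337.228571 = 60.171429
b = Sxy/Sxx = 60.171429/34.857143 = 1.726230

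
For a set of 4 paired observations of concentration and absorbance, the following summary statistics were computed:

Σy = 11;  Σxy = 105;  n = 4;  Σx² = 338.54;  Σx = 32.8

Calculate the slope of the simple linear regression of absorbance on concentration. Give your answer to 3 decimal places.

0.213

Sxx = Σx² − (Σx)²/n = 338.54 − 268.96 = 69.58
Sxy = Σxy − (Σx)(Σy)/n = 105 − 90.2 = 14.8
b = Sxy/Sxx = 14.8/69.58 = 0.212705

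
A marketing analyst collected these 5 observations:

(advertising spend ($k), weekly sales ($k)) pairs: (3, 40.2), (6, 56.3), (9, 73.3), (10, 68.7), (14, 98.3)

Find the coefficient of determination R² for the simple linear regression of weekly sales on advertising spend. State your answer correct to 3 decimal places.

n = 5, Σx = 42, Σy = 336.8, Σxy = 3181.3, Σx² = 422, Σy² = 24541.2
Sxx = Σx² − (Σx)²/n = 422 − 352.8 = 69.2
Sxy = Σxy − (Σx)(Σy)/n = 3181.3 − 2829.12 = 352.18
Syy = Σy² − (Σy)²/n = 24541.2 − 22686.848 = 1854.352
R² = Sxy²/(Sxx·Syy) = (352.18)²/(69.2·1854.352) = 0.966565

0.967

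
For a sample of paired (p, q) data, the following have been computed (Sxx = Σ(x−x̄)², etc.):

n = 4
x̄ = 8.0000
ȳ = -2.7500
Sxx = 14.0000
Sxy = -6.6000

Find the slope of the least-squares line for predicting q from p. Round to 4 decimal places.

-0.4714

b = Sxy/Sxx = -6.6/14 = -0.471429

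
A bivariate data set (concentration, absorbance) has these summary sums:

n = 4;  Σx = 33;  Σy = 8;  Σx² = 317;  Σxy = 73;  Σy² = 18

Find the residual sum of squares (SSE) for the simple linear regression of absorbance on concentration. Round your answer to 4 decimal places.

Sxx = Σx² − (Σx)²/n = 317 − 272.25 = 44.75
Sxy = Σxy − (Σx)(Σy)/n = 73 − 66 = 7
Syy = Σy² − (Σy)²/n = 18 − 16 = 2
b = Sxy/Sxx = 7/44.75 = 0.156425
SSE = Syy − b·Sxy = 2 − 0.156425·7 = 0.905028

0.9050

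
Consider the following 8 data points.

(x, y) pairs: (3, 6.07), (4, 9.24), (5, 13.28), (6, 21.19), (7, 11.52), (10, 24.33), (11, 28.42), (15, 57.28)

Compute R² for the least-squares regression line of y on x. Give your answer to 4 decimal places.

n = 8, Σx = 61, Σy = 171.33, Σxy = 1744.47, Σx² = 581, Σy² = 5560.9511
Sxx = Σx² − (Σx)²/n = 581 − 465.125 = 115.875
Sxy = Σxy − (Σx)(Σy)/n = 1744.47 − 1306.39125 = 438.07875
Syy = Σy² − (Σy)²/n = 5560.9511 − 3669.246112 = 1891.704988
R² = Sxy²/(Sxx·Syy) = (438.07875)²/(115.875·1891.704988) = 0.875510

0.8755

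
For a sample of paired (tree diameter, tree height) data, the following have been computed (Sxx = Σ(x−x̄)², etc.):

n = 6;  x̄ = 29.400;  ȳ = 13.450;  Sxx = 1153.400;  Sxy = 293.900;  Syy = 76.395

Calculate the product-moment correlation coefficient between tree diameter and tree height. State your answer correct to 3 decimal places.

0.990

r = Sxy/√(Sxx·Syy) = 293.9/√(88113.993) = 293.9/296.840012 = 0.990096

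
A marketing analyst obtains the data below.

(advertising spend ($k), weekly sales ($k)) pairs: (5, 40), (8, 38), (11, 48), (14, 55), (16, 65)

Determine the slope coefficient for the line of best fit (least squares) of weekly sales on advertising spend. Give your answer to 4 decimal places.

2.3503

n = 5, Σx = 54, Σy = 246, Σxy = 2842, Σx² = 662
Sxx = Σx² − (Σx)²/n = 662 − 583.2 = 78.8
Sxy = Σxy − (Σx)(Σy)/n = 2842 − 2656.8 = 185.2
b = Sxy/Sxx = 185.2/78.8 = 2.350254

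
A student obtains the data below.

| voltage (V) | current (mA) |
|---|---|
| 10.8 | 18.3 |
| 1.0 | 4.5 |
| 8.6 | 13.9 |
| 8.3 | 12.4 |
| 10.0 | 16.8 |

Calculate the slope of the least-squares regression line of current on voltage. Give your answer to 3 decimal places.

1.354

n = 5, Σx = 38.7, Σy = 65.9, Σxy = 592.6, Σx² = 360.49
Sxx = Σx² − (Σx)²/n = 360.49 − 299.538 = 60.952
Sxy = Σxy − (Σx)(Σy)/n = 592.6 − 510.066 = 82.534
b = Sxy/Sxx = 82.534/60.952 = 1.354082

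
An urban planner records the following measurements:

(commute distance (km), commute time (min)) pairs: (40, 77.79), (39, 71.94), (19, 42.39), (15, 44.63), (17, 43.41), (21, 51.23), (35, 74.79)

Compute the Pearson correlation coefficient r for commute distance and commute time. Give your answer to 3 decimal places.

n = 7, Σx = 186, Σy = 406.18, Σxy = 11823.57, Σx² = 5662, Σy² = 25117.8818
Sxx = Σx² − (Σx)²/n = 5662 − 4942.285714 = 719.714286
Sxy = Σxy − (Σx)(Σy)/n = 11823.57 − 10792.782857 = 1030.787143
Syy = Σy² − (Σy)²/n = 25117.8818 − 23568.884629 = 1548.997171
r = Sxy/√(Sxx·Syy) = 1030.787143/√(1114835.392808) = 1030.787143/1055.857657 = 0.976256

0.976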